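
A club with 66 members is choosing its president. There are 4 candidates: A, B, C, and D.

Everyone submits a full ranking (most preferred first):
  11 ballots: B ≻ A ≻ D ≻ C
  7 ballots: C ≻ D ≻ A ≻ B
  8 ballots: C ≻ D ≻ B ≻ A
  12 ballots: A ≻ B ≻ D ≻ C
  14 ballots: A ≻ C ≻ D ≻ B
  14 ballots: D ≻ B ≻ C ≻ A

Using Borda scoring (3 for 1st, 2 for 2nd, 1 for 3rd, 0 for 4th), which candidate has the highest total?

A: 11×2 + 7×1 + 8×0 + 12×3 + 14×3 + 14×0 = 107
B: 11×3 + 7×0 + 8×1 + 12×2 + 14×0 + 14×2 = 93
C: 11×0 + 7×3 + 8×3 + 12×0 + 14×2 + 14×1 = 87
D: 11×1 + 7×2 + 8×2 + 12×1 + 14×1 + 14×3 = 109

D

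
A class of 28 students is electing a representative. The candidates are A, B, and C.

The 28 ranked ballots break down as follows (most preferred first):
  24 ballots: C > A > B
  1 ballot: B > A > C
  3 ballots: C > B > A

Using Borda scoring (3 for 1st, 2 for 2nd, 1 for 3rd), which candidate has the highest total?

C

A: 24×2 + 1×2 + 3×1 = 53
B: 24×1 + 1×3 + 3×2 = 33
C: 24×3 + 1×1 + 3×3 = 82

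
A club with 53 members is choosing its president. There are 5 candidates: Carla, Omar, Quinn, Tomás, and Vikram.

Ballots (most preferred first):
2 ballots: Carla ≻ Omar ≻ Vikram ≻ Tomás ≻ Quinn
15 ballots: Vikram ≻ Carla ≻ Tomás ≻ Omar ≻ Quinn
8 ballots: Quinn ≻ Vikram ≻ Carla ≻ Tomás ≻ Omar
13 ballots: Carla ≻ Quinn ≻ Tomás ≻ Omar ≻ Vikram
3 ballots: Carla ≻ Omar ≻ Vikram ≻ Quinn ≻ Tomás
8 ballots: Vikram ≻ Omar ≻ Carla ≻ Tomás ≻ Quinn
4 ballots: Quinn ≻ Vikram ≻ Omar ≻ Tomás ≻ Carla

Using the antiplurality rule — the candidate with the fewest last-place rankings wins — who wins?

Tomás

Last-place votes: Carla 4, Omar 8, Quinn 25, Tomás 3, Vikram 13.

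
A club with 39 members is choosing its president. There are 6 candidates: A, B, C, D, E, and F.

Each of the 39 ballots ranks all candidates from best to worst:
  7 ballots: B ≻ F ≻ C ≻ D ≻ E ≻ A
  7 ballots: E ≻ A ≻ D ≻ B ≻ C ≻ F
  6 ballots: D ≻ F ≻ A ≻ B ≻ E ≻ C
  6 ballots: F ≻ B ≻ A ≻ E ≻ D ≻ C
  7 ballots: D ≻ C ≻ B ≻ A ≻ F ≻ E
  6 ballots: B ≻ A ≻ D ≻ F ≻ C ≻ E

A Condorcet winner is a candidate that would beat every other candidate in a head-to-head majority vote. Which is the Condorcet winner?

D

D vs A: 20–19
D vs B: 20–19
D vs C: 32–7
D vs E: 26–13
D vs F: 26–13
D beats every other candidate.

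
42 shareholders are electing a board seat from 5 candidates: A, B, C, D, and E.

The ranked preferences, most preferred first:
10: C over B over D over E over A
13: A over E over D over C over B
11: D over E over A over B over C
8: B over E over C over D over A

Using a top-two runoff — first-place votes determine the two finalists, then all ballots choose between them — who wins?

Round 1 first-place votes: A 13, B 8, C 10, D 11, E 0. A and D advance.
Runoff: A is ranked above D on 13 ballots, D above A on 29.

D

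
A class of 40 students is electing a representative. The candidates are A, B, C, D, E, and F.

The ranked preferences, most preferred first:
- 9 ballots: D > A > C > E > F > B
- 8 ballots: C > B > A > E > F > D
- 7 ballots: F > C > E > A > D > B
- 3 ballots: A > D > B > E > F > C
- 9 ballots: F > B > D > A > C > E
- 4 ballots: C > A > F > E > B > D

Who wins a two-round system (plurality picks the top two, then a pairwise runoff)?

C

Round 1 first-place votes: A 3, B 0, C 12, D 9, E 0, F 16. F and C advance.
Runoff: F is ranked above C on 19 ballots, C above F on 21.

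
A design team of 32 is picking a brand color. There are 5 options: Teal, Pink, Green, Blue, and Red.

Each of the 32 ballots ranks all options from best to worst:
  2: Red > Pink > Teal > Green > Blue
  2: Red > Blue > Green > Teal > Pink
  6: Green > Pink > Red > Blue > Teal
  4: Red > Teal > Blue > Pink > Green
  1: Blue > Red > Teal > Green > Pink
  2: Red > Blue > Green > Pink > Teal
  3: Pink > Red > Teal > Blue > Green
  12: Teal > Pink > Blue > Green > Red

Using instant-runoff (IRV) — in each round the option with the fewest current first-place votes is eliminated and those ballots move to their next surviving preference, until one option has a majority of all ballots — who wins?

Round 1: Teal 12, Pink 3, Green 6, Blue 1, Red 10. Blue eliminated.
Round 2: Teal 12, Pink 3, Green 6, Red 11. Pink eliminated.
Round 3: Teal 12, Green 6, Red 14. Green eliminated.
Round 4: Teal 12, Red 20. Red has a majority (≥17).

Red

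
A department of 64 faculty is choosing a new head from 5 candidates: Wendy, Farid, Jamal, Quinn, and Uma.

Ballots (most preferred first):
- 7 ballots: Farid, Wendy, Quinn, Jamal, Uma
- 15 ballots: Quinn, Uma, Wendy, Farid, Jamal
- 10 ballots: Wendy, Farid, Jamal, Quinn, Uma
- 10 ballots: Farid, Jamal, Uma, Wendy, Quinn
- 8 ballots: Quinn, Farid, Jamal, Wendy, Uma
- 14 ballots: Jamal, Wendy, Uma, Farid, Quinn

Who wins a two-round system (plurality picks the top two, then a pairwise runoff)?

Farid

Round 1 first-place votes: Wendy 10, Farid 17, Jamal 14, Quinn 23, Uma 0. Quinn and Farid advance.
Runoff: Quinn is ranked above Farid on 23 ballots, Farid above Quinn on 41.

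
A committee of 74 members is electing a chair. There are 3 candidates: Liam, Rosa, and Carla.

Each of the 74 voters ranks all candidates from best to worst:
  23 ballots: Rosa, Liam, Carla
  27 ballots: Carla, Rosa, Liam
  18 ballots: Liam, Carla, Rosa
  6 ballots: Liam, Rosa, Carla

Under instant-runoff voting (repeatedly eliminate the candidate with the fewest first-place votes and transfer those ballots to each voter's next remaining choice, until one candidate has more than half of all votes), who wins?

Liam

Round 1: Liam 24, Rosa 23, Carla 27. Rosa eliminated.
Round 2: Liam 47, Carla 27. Liam has a majority (≥38).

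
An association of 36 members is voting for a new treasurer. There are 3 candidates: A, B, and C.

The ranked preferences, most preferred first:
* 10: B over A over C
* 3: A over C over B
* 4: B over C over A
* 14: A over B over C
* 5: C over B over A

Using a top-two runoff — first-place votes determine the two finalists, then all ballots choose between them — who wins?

B

Round 1 first-place votes: A 17, B 14, C 5. A and B advance.
Runoff: A is ranked above B on 17 ballots, B above A on 19.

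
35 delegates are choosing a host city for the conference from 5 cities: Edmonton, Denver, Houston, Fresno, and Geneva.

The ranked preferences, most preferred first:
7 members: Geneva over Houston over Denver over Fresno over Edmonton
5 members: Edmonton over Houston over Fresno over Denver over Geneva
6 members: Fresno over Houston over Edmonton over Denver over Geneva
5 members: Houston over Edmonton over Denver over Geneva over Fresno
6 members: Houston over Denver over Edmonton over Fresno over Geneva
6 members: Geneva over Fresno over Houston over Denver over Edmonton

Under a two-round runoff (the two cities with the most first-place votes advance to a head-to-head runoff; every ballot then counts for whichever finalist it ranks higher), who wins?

Houston

Round 1 first-place votes: Edmonton 5, Denver 0, Houston 11, Fresno 6, Geneva 13. Geneva and Houston advance.
Runoff: Geneva is ranked above Houston on 13 ballots, Houston above Geneva on 22.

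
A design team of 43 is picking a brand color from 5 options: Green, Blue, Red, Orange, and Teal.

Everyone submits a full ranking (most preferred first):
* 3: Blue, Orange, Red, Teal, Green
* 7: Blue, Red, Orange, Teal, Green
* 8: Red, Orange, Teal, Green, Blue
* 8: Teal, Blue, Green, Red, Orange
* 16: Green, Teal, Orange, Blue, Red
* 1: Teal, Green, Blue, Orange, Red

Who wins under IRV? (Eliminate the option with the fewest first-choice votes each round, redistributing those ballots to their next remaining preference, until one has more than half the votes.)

Teal

Round 1: Green 16, Blue 10, Red 8, Orange 0, Teal 9. Orange eliminated.
Round 2: Green 16, Blue 10, Red 8, Teal 9. Red eliminated.
Round 3: Green 16, Blue 10, Teal 17. Blue eliminated.
Round 4: Green 16, Teal 27. Teal has a majority (≥22).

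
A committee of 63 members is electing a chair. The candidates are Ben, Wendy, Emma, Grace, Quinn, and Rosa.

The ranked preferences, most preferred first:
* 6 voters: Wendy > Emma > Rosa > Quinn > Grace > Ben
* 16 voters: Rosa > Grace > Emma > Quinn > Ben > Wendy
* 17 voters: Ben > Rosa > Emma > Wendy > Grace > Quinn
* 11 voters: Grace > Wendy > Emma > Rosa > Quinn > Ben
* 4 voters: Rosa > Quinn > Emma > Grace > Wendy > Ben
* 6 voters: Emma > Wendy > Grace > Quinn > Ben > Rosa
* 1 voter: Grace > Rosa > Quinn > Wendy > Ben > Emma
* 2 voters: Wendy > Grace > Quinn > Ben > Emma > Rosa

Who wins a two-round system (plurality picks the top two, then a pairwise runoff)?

Rosa

Round 1 first-place votes: Ben 17, Wendy 8, Emma 6, Grace 12, Quinn 0, Rosa 20. Rosa and Ben advance.
Runoff: Rosa is ranked above Ben on 38 ballots, Ben above Rosa on 25.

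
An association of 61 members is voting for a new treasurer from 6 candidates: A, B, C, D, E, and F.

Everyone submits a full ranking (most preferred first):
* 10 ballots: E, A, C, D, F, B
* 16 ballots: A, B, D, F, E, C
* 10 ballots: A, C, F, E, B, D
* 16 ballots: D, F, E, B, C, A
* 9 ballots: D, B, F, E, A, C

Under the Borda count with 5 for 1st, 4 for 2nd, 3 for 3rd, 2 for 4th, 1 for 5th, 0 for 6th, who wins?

A: 10×4 + 16×5 + 10×5 + 16×0 + 9×1 = 179
B: 10×0 + 16×4 + 10×1 + 16×2 + 9×4 = 142
C: 10×3 + 16×0 + 10×4 + 16×1 + 9×0 = 86
D: 10×2 + 16×3 + 10×0 + 16×5 + 9×5 = 193
E: 10×5 + 16×1 + 10×2 + 16×3 + 9×2 = 152
F: 10×1 + 16×2 + 10×3 + 16×4 + 9×3 = 163

D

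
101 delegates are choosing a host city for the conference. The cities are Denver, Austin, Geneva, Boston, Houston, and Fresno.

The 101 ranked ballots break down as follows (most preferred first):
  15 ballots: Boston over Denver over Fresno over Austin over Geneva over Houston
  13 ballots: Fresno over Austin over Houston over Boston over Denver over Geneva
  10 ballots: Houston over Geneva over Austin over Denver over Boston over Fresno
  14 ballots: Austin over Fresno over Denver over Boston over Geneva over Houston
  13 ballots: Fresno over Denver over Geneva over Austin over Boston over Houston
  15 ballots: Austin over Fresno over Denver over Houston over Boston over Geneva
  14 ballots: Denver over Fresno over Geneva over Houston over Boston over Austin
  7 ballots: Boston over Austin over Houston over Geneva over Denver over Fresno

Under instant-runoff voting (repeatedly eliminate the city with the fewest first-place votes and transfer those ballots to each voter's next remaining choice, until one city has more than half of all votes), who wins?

Fresno

Round 1: Denver 14, Austin 29, Geneva 0, Boston 22, Houston 10, Fresno 26. Geneva eliminated.
Round 2: Denver 14, Austin 29, Boston 22, Houston 10, Fresno 26. Houston eliminated.
Round 3: Denver 14, Austin 39, Boston 22, Fresno 26. Denver eliminated.
Round 4: Austin 39, Boston 22, Fresno 40. Boston eliminated.
Round 5: Austin 46, Fresno 55. Fresno has a majority (≥51).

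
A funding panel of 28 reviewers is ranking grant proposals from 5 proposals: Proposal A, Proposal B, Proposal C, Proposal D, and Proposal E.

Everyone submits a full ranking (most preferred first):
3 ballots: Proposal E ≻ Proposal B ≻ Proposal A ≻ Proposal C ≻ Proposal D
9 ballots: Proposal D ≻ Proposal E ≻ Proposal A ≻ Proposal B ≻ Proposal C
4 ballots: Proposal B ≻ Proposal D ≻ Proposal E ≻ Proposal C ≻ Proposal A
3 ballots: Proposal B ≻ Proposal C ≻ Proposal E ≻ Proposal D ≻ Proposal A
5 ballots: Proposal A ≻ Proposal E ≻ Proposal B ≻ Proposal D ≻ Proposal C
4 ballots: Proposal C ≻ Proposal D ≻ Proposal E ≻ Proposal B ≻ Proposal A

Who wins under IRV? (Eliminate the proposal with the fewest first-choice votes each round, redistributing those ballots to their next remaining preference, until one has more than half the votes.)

Proposal B

Round 1: Proposal A 5, Proposal B 7, Proposal C 4, Proposal D 9, Proposal E 3. Proposal E eliminated.
Round 2: Proposal A 5, Proposal B 10, Proposal C 4, Proposal D 9. Proposal C eliminated.
Round 3: Proposal A 5, Proposal B 10, Proposal D 13. Proposal A eliminated.
Round 4: Proposal B 15, Proposal D 13. Proposal B has a majority (≥15).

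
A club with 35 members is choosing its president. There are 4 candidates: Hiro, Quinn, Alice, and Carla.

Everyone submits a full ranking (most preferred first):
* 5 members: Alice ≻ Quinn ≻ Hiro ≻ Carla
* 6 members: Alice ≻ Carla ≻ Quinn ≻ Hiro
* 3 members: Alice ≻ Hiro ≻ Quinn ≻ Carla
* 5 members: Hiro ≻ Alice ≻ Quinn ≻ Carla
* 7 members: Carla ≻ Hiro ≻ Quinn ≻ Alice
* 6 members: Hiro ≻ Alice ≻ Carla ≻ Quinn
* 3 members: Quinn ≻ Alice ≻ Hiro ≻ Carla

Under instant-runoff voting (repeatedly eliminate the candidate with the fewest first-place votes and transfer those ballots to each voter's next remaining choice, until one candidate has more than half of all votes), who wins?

Hiro

Round 1: Hiro 11, Quinn 3, Alice 14, Carla 7. Quinn eliminated.
Round 2: Hiro 11, Alice 17, Carla 7. Carla eliminated.
Round 3: Hiro 18, Alice 17. Hiro has a majority (≥18).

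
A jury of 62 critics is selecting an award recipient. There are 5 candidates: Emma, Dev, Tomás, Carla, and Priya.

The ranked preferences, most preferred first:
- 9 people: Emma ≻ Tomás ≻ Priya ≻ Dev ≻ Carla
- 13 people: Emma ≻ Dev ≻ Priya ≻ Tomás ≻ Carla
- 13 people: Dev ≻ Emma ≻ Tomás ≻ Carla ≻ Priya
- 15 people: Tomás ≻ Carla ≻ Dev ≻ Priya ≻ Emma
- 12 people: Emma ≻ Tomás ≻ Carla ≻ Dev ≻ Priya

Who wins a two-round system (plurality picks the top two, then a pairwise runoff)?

Round 1 first-place votes: Emma 34, Dev 13, Tomás 15, Carla 0, Priya 0. Emma and Tomás advance.
Runoff: Emma is ranked above Tomás on 47 ballots, Tomás above Emma on 15.

Emma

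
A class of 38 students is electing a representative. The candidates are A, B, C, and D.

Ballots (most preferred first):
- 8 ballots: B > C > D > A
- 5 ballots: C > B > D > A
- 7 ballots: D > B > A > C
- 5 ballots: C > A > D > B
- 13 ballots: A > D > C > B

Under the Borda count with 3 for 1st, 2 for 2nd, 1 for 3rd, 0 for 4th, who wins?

D

A: 8×0 + 5×0 + 7×1 + 5×2 + 13×3 = 56
B: 8×3 + 5×2 + 7×2 + 5×0 + 13×0 = 48
C: 8×2 + 5×3 + 7×0 + 5×3 + 13×1 = 59
D: 8×1 + 5×1 + 7×3 + 5×1 + 13×2 = 65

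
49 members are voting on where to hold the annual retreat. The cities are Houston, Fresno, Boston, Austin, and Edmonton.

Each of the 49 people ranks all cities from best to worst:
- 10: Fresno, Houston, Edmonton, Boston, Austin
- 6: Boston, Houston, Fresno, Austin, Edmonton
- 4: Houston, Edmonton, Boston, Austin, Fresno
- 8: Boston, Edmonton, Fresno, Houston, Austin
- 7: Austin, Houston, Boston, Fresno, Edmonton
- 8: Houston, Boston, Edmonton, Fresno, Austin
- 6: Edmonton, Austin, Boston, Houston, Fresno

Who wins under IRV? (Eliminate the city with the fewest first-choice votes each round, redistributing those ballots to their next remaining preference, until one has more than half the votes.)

Houston

Round 1: Houston 12, Fresno 10, Boston 14, Austin 7, Edmonton 6. Edmonton eliminated.
Round 2: Houston 12, Fresno 10, Boston 14, Austin 13. Fresno eliminated.
Round 3: Houston 22, Boston 14, Austin 13. Austin eliminated.
Round 4: Houston 29, Boston 20. Houston has a majority (≥25).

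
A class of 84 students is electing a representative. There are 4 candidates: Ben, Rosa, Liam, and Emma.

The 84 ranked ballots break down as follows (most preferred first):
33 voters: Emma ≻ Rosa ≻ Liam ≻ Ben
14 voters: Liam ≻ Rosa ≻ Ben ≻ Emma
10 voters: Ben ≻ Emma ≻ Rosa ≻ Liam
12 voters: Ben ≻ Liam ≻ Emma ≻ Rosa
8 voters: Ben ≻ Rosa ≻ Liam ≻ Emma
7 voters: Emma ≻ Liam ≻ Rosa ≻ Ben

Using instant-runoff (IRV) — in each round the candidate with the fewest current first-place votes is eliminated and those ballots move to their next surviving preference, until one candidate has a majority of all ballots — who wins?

Ben

Round 1: Ben 30, Rosa 0, Liam 14, Emma 40. Rosa eliminated.
Round 2: Ben 30, Liam 14, Emma 40. Liam eliminated.
Round 3: Ben 44, Emma 40. Ben has a majority (≥43).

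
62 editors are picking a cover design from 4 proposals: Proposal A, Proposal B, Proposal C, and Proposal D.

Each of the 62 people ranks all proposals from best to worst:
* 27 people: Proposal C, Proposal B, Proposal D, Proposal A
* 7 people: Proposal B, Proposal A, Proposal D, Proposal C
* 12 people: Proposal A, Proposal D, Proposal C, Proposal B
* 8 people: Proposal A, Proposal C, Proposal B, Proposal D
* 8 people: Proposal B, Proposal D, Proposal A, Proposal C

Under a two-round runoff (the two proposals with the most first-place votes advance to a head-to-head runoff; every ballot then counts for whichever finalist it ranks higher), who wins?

Proposal A

Round 1 first-place votes: Proposal A 20, Proposal B 15, Proposal C 27, Proposal D 0. Proposal C and Proposal A advance.
Runoff: Proposal C is ranked above Proposal A on 27 ballots, Proposal A above Proposal C on 35.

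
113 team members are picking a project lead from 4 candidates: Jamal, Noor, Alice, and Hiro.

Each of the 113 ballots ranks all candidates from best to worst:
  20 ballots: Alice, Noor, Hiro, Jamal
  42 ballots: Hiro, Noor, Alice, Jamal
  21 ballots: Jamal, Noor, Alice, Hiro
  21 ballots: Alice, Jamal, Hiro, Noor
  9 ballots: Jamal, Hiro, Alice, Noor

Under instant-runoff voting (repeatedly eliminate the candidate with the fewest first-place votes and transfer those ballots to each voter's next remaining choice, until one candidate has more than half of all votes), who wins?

Alice

Round 1: Jamal 30, Noor 0, Alice 41, Hiro 42. Noor eliminated.
Round 2: Jamal 30, Alice 41, Hiro 42. Jamal eliminated.
Round 3: Alice 62, Hiro 51. Alice has a majority (≥57).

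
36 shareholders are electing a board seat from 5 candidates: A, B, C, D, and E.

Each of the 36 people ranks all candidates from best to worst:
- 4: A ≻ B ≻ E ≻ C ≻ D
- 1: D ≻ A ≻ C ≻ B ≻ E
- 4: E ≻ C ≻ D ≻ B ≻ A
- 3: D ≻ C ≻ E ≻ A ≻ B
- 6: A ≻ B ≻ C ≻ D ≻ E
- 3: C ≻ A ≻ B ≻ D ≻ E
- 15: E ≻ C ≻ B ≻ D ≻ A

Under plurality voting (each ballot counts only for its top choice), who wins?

E

First-place votes: A 10, B 0, C 3, D 4, E 19.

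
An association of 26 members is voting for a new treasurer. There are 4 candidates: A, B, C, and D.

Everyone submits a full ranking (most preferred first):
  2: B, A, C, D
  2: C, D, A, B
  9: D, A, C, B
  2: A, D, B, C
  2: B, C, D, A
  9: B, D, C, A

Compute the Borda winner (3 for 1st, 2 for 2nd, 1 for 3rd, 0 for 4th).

D

A: 2×2 + 2×1 + 9×2 + 2×3 + 2×0 + 9×0 = 30
B: 2×3 + 2×0 + 9×0 + 2×1 + 2×3 + 9×3 = 41
C: 2×1 + 2×3 + 9×1 + 2×0 + 2×2 + 9×1 = 30
D: 2×0 + 2×2 + 9×3 + 2×2 + 2×1 + 9×2 = 55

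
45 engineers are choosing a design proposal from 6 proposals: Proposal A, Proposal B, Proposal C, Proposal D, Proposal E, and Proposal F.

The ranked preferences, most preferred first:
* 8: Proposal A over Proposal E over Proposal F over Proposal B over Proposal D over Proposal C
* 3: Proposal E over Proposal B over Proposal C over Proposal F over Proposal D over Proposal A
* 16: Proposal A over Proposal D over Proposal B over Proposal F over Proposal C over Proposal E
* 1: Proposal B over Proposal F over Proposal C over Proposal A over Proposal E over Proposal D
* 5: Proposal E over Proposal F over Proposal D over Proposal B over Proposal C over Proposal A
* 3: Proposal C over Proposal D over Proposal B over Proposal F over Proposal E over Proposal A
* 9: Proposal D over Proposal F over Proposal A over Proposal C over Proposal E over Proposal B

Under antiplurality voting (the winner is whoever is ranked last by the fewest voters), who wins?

Proposal F

Last-place votes: Proposal A 11, Proposal B 9, Proposal C 8, Proposal D 1, Proposal E 16, Proposal F 0.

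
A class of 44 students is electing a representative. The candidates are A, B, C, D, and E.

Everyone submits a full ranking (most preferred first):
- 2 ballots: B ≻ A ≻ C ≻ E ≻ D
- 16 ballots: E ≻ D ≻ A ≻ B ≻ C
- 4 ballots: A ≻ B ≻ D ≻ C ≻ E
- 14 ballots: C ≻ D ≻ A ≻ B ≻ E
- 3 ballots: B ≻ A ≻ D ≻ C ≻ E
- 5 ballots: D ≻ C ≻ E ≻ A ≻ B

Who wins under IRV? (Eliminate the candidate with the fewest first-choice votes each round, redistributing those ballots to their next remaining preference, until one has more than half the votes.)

Round 1: A 4, B 5, C 14, D 5, E 16. A eliminated.
Round 2: B 9, C 14, D 5, E 16. D eliminated.
Round 3: B 9, C 19, E 16. B eliminated.
Round 4: C 28, E 16. C has a majority (≥23).

C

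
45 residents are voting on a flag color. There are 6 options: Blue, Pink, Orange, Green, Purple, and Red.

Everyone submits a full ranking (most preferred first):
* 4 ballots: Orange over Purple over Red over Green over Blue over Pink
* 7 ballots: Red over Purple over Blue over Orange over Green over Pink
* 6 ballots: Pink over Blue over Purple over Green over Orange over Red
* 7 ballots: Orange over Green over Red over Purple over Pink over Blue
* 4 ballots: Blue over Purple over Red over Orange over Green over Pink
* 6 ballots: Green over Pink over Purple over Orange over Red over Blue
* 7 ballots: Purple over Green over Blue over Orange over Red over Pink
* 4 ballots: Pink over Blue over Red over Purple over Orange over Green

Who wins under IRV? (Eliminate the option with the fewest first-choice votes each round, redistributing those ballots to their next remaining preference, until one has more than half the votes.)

Purple

Round 1: Blue 4, Pink 10, Orange 11, Green 6, Purple 7, Red 7. Blue eliminated.
Round 2: Pink 10, Orange 11, Green 6, Purple 11, Red 7. Green eliminated.
Round 3: Pink 16, Orange 11, Purple 11, Red 7. Red eliminated.
Round 4: Pink 16, Orange 11, Purple 18. Orange eliminated.
Round 5: Pink 16, Purple 29. Purple has a majority (≥23).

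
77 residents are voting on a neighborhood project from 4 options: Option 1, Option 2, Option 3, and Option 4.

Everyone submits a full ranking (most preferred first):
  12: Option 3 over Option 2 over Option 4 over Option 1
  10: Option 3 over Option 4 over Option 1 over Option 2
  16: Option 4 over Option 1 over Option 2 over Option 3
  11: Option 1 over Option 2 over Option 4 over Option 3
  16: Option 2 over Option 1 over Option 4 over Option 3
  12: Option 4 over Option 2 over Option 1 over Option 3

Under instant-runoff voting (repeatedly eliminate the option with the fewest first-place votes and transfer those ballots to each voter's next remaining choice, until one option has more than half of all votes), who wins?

Option 2

Round 1: Option 1 11, Option 2 16, Option 3 22, Option 4 28. Option 1 eliminated.
Round 2: Option 2 27, Option 3 22, Option 4 28. Option 3 eliminated.
Round 3: Option 2 39, Option 4 38. Option 2 has a majority (≥39).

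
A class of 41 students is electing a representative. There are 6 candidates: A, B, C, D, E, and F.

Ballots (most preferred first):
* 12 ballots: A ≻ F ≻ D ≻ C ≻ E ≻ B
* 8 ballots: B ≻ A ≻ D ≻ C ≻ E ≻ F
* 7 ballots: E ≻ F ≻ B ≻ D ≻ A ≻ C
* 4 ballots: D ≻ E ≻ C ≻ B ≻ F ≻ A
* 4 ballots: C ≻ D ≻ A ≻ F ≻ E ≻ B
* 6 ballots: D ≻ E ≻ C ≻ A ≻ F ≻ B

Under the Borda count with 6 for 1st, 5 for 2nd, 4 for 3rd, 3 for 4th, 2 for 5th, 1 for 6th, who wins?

D

A: 12×6 + 8×5 + 7×2 + 4×1 + 4×4 + 6×3 = 164
B: 12×1 + 8×6 + 7×4 + 4×3 + 4×1 + 6×1 = 110
C: 12×3 + 8×3 + 7×1 + 4×4 + 4×6 + 6×4 = 131
D: 12×4 + 8×4 + 7×3 + 4×6 + 4×5 + 6×6 = 181
E: 12×2 + 8×2 + 7×6 + 4×5 + 4×2 + 6×5 = 140
F: 12×5 + 8×1 + 7×5 + 4×2 + 4×3 + 6×2 = 135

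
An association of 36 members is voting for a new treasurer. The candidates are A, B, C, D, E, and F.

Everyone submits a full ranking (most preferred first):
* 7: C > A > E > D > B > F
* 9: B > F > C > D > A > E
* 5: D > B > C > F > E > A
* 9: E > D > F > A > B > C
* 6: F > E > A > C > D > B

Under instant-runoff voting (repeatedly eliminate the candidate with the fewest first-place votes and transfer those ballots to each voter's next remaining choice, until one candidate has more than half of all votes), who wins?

Round 1: A 0, B 9, C 7, D 5, E 9, F 6. A eliminated.
Round 2: B 9, C 7, D 5, E 9, F 6. D eliminated.
Round 3: B 14, C 7, E 9, F 6. F eliminated.
Round 4: B 14, C 7, E 15. C eliminated.
Round 5: B 14, E 22. E has a majority (≥19).

E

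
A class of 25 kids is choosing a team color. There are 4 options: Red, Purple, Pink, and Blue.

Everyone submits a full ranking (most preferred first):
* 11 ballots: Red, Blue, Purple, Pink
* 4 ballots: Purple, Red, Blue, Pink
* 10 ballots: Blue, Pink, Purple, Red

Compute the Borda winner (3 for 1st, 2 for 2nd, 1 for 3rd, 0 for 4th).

Blue

Red: 11×3 + 4×2 + 10×0 = 41
Purple: 11×1 + 4×3 + 10×1 = 33
Pink: 11×0 + 4×0 + 10×2 = 20
Blue: 11×2 + 4×1 + 10×3 = 56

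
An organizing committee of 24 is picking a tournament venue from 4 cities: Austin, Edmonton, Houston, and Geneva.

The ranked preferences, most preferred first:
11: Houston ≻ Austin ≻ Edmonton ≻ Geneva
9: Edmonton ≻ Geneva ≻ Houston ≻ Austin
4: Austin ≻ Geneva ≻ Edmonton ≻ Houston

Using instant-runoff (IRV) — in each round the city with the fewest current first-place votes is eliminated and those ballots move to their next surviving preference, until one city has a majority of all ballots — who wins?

Round 1: Austin 4, Edmonton 9, Houston 11, Geneva 0. Geneva eliminated.
Round 2: Austin 4, Edmonton 9, Houston 11. Austin eliminated.
Round 3: Edmonton 13, Houston 11. Edmonton has a majority (≥13).

Edmonton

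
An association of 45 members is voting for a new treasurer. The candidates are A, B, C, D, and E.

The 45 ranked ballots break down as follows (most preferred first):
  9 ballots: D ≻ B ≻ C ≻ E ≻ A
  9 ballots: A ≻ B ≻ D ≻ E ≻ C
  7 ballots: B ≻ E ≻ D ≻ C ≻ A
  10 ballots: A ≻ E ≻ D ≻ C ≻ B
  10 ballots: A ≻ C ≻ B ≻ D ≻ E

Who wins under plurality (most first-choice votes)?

A

First-place votes: A 29, B 7, C 0, D 9, E 0.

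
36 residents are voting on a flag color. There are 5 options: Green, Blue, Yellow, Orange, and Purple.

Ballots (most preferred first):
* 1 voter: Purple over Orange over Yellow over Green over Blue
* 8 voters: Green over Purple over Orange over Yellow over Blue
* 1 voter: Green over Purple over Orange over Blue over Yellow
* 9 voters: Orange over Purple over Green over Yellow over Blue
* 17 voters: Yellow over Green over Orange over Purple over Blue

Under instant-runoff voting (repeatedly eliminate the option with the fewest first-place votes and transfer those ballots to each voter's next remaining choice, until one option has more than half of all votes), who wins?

Round 1: Green 9, Blue 0, Yellow 17, Orange 9, Purple 1. Blue eliminated.
Round 2: Green 9, Yellow 17, Orange 9, Purple 1. Purple eliminated.
Round 3: Green 9, Yellow 17, Orange 10. Green eliminated.
Round 4: Yellow 17, Orange 19. Orange has a majority (≥19).

Orange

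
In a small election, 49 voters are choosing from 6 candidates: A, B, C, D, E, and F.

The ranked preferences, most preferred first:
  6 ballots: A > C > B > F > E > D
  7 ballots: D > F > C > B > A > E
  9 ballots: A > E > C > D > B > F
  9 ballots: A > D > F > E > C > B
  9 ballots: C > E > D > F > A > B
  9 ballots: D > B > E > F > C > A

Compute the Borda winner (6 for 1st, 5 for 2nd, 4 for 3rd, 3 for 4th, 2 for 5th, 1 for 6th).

A: 6×6 + 7×2 + 9×6 + 9×6 + 9×2 + 9×1 = 185
B: 6×4 + 7×3 + 9×2 + 9×1 + 9×1 + 9×5 = 126
C: 6×5 + 7×4 + 9×4 + 9×2 + 9×6 + 9×2 = 184
D: 6×1 + 7×6 + 9×3 + 9×5 + 9×4 + 9×6 = 210
E: 6×2 + 7×1 + 9×5 + 9×3 + 9×5 + 9×4 = 172
F: 6×3 + 7×5 + 9×1 + 9×4 + 9×3 + 9×3 = 152

D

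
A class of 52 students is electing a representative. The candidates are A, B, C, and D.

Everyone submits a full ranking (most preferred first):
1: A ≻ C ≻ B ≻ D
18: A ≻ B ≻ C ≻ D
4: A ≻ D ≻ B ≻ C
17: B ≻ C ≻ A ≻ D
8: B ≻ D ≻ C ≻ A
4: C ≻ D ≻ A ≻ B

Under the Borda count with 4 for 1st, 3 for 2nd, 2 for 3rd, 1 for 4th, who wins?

A: 1×4 + 18×4 + 4×4 + 17×2 + 8×1 + 4×2 = 142
B: 1×2 + 18×3 + 4×2 + 17×4 + 8×4 + 4×1 = 168
C: 1×3 + 18×2 + 4×1 + 17×3 + 8×2 + 4×4 = 126
D: 1×1 + 18×1 + 4×3 + 17×1 + 8×3 + 4×3 = 84

B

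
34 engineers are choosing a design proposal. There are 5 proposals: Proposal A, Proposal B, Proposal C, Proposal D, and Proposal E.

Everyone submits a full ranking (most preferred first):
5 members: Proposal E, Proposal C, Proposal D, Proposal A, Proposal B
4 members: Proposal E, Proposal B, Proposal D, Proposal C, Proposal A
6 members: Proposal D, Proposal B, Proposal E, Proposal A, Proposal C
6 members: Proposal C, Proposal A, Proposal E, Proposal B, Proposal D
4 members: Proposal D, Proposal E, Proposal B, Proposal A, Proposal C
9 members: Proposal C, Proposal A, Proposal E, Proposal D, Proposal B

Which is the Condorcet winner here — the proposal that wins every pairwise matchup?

Proposal E

Proposal E vs Proposal A: 19–15
Proposal E vs Proposal B: 28–6
Proposal E vs Proposal C: 19–15
Proposal E vs Proposal D: 24–10
Proposal E beats every other proposal.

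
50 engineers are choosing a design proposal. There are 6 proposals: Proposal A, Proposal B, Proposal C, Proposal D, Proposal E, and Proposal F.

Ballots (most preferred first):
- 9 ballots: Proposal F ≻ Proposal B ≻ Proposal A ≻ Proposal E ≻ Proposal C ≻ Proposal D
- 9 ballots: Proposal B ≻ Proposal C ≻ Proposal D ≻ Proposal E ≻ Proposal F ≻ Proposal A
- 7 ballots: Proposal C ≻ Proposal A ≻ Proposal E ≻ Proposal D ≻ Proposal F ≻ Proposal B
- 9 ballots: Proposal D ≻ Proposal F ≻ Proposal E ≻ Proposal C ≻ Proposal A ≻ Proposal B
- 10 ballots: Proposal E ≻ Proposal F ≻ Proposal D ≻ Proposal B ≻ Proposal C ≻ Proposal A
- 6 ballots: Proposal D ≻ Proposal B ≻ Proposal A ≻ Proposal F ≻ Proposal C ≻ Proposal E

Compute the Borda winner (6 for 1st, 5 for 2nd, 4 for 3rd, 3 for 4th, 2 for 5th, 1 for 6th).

Proposal F

Proposal A: 9×4 + 9×1 + 7×5 + 9×2 + 10×1 + 6×4 = 132
Proposal B: 9×5 + 9×6 + 7×1 + 9×1 + 10×3 + 6×5 = 175
Proposal C: 9×2 + 9×5 + 7×6 + 9×3 + 10×2 + 6×2 = 164
Proposal D: 9×1 + 9×4 + 7×3 + 9×6 + 10×4 + 6×6 = 196
Proposal E: 9×3 + 9×3 + 7×4 + 9×4 + 10×6 + 6×1 = 184
Proposal F: 9×6 + 9×2 + 7×2 + 9×5 + 10×5 + 6×3 = 199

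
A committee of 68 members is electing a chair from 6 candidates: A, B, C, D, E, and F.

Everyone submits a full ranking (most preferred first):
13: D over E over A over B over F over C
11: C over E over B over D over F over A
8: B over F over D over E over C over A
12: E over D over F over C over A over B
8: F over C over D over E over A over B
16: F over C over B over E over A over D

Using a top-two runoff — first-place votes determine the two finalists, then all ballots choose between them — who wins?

Round 1 first-place votes: A 0, B 8, C 11, D 13, E 12, F 24. F and D advance.
Runoff: F is ranked above D on 32 ballots, D above F on 36.

D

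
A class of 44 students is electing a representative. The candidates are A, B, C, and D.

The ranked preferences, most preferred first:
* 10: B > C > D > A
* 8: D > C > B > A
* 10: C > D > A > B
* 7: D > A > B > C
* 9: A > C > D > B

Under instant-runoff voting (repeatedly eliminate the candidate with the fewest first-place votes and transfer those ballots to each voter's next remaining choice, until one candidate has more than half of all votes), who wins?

C

Round 1: A 9, B 10, C 10, D 15. A eliminated.
Round 2: B 10, C 19, D 15. B eliminated.
Round 3: C 29, D 15. C has a majority (≥23).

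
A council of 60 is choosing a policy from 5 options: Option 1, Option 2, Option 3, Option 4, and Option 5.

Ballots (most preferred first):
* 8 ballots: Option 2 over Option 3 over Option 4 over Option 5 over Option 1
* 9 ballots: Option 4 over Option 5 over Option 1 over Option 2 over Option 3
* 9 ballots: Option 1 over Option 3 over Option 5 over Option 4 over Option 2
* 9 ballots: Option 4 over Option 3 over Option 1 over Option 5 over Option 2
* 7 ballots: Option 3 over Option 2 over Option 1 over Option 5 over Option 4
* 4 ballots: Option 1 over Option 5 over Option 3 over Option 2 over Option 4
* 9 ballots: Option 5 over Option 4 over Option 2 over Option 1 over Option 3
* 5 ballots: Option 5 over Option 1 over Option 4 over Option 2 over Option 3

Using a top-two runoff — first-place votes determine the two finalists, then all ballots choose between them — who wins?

Round 1 first-place votes: Option 1 13, Option 2 8, Option 3 7, Option 4 18, Option 5 14. Option 4 and Option 5 advance.
Runoff: Option 4 is ranked above Option 5 on 26 ballots, Option 5 above Option 4 on 34.

Option 5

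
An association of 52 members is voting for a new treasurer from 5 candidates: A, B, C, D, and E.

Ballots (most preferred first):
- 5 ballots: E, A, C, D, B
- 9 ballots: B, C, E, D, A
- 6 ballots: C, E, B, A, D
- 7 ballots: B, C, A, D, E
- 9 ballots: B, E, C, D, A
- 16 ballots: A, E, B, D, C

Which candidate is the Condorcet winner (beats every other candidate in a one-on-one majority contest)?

E vs A: 29–23
E vs B: 27–25
E vs C: 30–22
E vs D: 45–7
E beats every other candidate.

E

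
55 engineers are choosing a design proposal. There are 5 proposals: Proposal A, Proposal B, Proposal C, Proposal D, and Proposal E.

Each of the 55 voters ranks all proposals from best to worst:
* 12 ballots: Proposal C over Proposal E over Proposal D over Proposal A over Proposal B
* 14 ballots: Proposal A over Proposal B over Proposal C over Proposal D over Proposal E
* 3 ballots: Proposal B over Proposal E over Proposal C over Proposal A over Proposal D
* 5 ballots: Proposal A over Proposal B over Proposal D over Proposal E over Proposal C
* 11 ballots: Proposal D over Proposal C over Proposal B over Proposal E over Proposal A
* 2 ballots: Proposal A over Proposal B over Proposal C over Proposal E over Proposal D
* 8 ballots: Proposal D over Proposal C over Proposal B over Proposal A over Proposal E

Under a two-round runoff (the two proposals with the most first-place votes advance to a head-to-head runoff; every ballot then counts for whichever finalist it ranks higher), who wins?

Proposal D

Round 1 first-place votes: Proposal A 21, Proposal B 3, Proposal C 12, Proposal D 19, Proposal E 0. Proposal A and Proposal D advance.
Runoff: Proposal A is ranked above Proposal D on 24 ballots, Proposal D above Proposal A on 31.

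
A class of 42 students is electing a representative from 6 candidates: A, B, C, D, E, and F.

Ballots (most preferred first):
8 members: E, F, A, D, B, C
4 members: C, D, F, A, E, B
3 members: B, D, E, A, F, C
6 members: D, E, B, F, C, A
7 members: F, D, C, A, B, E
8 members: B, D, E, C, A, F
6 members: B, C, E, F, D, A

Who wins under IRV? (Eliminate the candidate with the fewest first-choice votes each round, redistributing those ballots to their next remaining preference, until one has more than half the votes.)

Round 1: A 0, B 17, C 4, D 6, E 8, F 7. A eliminated.
Round 2: B 17, C 4, D 6, E 8, F 7. C eliminated.
Round 3: B 17, D 10, E 8, F 7. F eliminated.
Round 4: B 17, D 17, E 8. E eliminated.
Round 5: B 17, D 25. D has a majority (≥22).

D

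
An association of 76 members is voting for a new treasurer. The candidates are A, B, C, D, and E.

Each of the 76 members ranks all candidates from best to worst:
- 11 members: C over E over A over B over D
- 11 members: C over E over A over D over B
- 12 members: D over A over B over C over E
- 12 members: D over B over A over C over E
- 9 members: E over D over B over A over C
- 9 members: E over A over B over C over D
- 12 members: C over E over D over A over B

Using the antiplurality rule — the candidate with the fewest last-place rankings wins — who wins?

Last-place votes: A 0, B 23, C 9, D 20, E 24.

A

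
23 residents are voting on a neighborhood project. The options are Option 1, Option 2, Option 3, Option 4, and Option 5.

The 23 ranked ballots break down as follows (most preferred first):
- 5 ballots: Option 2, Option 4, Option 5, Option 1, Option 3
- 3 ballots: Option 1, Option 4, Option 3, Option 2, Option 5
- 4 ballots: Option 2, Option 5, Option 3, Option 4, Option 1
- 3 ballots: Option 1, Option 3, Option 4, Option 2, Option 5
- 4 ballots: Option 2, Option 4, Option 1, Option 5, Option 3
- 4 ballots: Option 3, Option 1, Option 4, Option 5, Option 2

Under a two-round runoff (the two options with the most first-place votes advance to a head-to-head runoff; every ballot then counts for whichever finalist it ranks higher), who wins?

Round 1 first-place votes: Option 1 6, Option 2 13, Option 3 4, Option 4 0, Option 5 0. Option 2 and Option 1 advance.
Runoff: Option 2 is ranked above Option 1 on 13 ballots, Option 1 above Option 2 on 10.

Option 2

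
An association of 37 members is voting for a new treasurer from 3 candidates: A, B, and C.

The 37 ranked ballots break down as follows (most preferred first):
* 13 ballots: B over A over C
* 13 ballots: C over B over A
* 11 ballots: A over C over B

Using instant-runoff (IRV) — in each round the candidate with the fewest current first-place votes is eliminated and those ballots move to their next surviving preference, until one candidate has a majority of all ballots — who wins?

Round 1: A 11, B 13, C 13. A eliminated.
Round 2: B 13, C 24. C has a majority (≥19).

C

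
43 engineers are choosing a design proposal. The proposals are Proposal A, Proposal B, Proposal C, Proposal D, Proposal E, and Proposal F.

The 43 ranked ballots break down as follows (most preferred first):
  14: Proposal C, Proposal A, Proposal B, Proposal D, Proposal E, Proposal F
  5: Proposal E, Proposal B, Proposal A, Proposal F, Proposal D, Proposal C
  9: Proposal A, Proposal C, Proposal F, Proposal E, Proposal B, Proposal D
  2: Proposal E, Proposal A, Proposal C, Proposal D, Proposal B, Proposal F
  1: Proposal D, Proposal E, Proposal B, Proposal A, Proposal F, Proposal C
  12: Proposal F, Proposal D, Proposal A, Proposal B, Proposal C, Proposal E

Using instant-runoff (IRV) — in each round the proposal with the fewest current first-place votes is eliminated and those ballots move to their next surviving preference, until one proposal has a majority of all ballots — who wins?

Proposal A

Round 1: Proposal A 9, Proposal B 0, Proposal C 14, Proposal D 1, Proposal E 7, Proposal F 12. Proposal B eliminated.
Round 2: Proposal A 9, Proposal C 14, Proposal D 1, Proposal E 7, Proposal F 12. Proposal D eliminated.
Round 3: Proposal A 9, Proposal C 14, Proposal E 8, Proposal F 12. Proposal E eliminated.
Round 4: Proposal A 17, Proposal C 14, Proposal F 12. Proposal F eliminated.
Round 5: Proposal A 29, Proposal C 14. Proposal A has a majority (≥22).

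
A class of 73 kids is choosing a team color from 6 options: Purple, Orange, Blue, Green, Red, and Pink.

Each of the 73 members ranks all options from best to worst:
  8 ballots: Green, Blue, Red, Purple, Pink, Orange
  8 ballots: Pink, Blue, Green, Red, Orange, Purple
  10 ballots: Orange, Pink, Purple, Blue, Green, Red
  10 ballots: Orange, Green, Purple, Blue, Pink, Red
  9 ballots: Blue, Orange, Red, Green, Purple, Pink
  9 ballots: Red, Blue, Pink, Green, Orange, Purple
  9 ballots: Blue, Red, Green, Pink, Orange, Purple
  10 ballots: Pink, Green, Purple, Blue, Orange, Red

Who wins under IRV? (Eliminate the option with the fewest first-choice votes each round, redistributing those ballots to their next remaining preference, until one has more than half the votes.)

Blue

Round 1: Purple 0, Orange 20, Blue 18, Green 8, Red 9, Pink 18. Purple eliminated.
Round 2: Orange 20, Blue 18, Green 8, Red 9, Pink 18. Green eliminated.
Round 3: Orange 20, Blue 26, Red 9, Pink 18. Red eliminated.
Round 4: Orange 20, Blue 35, Pink 18. Pink eliminated.
Round 5: Orange 20, Blue 53. Blue has a majority (≥37).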